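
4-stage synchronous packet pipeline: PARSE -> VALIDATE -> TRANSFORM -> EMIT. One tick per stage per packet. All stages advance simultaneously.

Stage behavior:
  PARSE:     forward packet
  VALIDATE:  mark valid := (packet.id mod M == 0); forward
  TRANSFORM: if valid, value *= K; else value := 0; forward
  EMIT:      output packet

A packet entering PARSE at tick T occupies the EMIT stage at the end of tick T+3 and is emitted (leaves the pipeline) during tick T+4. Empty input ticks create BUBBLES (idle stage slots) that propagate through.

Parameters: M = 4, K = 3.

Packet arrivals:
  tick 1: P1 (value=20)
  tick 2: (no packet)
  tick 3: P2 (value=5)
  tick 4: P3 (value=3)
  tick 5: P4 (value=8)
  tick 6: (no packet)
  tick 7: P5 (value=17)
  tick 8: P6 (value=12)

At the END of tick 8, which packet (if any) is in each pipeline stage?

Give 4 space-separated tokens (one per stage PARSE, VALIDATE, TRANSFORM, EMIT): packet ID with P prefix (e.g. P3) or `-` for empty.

Tick 1: [PARSE:P1(v=20,ok=F), VALIDATE:-, TRANSFORM:-, EMIT:-] out:-; in:P1
Tick 2: [PARSE:-, VALIDATE:P1(v=20,ok=F), TRANSFORM:-, EMIT:-] out:-; in:-
Tick 3: [PARSE:P2(v=5,ok=F), VALIDATE:-, TRANSFORM:P1(v=0,ok=F), EMIT:-] out:-; in:P2
Tick 4: [PARSE:P3(v=3,ok=F), VALIDATE:P2(v=5,ok=F), TRANSFORM:-, EMIT:P1(v=0,ok=F)] out:-; in:P3
Tick 5: [PARSE:P4(v=8,ok=F), VALIDATE:P3(v=3,ok=F), TRANSFORM:P2(v=0,ok=F), EMIT:-] out:P1(v=0); in:P4
Tick 6: [PARSE:-, VALIDATE:P4(v=8,ok=T), TRANSFORM:P3(v=0,ok=F), EMIT:P2(v=0,ok=F)] out:-; in:-
Tick 7: [PARSE:P5(v=17,ok=F), VALIDATE:-, TRANSFORM:P4(v=24,ok=T), EMIT:P3(v=0,ok=F)] out:P2(v=0); in:P5
Tick 8: [PARSE:P6(v=12,ok=F), VALIDATE:P5(v=17,ok=F), TRANSFORM:-, EMIT:P4(v=24,ok=T)] out:P3(v=0); in:P6
At end of tick 8: ['P6', 'P5', '-', 'P4']

Answer: P6 P5 - P4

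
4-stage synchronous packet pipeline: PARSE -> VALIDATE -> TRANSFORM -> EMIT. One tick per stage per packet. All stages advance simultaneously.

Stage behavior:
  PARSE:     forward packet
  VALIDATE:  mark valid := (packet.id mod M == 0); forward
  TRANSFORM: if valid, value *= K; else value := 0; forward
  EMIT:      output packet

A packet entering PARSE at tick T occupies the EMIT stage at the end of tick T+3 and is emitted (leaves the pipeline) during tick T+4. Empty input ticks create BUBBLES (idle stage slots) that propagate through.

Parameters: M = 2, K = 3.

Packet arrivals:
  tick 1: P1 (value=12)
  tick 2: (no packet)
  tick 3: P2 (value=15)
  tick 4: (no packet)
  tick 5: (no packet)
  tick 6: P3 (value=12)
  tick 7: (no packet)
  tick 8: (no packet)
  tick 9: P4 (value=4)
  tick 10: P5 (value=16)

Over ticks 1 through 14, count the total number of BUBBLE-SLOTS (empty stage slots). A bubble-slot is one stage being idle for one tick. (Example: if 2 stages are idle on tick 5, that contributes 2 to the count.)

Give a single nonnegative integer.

Tick 1: [PARSE:P1(v=12,ok=F), VALIDATE:-, TRANSFORM:-, EMIT:-] out:-; bubbles=3
Tick 2: [PARSE:-, VALIDATE:P1(v=12,ok=F), TRANSFORM:-, EMIT:-] out:-; bubbles=3
Tick 3: [PARSE:P2(v=15,ok=F), VALIDATE:-, TRANSFORM:P1(v=0,ok=F), EMIT:-] out:-; bubbles=2
Tick 4: [PARSE:-, VALIDATE:P2(v=15,ok=T), TRANSFORM:-, EMIT:P1(v=0,ok=F)] out:-; bubbles=2
Tick 5: [PARSE:-, VALIDATE:-, TRANSFORM:P2(v=45,ok=T), EMIT:-] out:P1(v=0); bubbles=3
Tick 6: [PARSE:P3(v=12,ok=F), VALIDATE:-, TRANSFORM:-, EMIT:P2(v=45,ok=T)] out:-; bubbles=2
Tick 7: [PARSE:-, VALIDATE:P3(v=12,ok=F), TRANSFORM:-, EMIT:-] out:P2(v=45); bubbles=3
Tick 8: [PARSE:-, VALIDATE:-, TRANSFORM:P3(v=0,ok=F), EMIT:-] out:-; bubbles=3
Tick 9: [PARSE:P4(v=4,ok=F), VALIDATE:-, TRANSFORM:-, EMIT:P3(v=0,ok=F)] out:-; bubbles=2
Tick 10: [PARSE:P5(v=16,ok=F), VALIDATE:P4(v=4,ok=T), TRANSFORM:-, EMIT:-] out:P3(v=0); bubbles=2
Tick 11: [PARSE:-, VALIDATE:P5(v=16,ok=F), TRANSFORM:P4(v=12,ok=T), EMIT:-] out:-; bubbles=2
Tick 12: [PARSE:-, VALIDATE:-, TRANSFORM:P5(v=0,ok=F), EMIT:P4(v=12,ok=T)] out:-; bubbles=2
Tick 13: [PARSE:-, VALIDATE:-, TRANSFORM:-, EMIT:P5(v=0,ok=F)] out:P4(v=12); bubbles=3
Tick 14: [PARSE:-, VALIDATE:-, TRANSFORM:-, EMIT:-] out:P5(v=0); bubbles=4
Total bubble-slots: 36

Answer: 36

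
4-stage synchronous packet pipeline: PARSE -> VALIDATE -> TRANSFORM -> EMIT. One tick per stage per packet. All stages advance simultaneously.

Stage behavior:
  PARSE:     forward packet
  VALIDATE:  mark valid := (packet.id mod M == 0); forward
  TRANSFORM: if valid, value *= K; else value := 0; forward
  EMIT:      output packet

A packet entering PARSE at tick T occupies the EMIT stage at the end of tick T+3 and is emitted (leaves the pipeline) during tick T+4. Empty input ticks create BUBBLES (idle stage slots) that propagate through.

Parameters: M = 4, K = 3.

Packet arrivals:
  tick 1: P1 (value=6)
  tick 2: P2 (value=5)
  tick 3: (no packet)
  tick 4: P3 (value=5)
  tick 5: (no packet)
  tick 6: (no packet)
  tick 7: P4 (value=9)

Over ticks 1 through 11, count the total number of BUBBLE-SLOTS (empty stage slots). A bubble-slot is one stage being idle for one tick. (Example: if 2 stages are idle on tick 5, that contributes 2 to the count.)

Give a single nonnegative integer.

Answer: 28

Derivation:
Tick 1: [PARSE:P1(v=6,ok=F), VALIDATE:-, TRANSFORM:-, EMIT:-] out:-; bubbles=3
Tick 2: [PARSE:P2(v=5,ok=F), VALIDATE:P1(v=6,ok=F), TRANSFORM:-, EMIT:-] out:-; bubbles=2
Tick 3: [PARSE:-, VALIDATE:P2(v=5,ok=F), TRANSFORM:P1(v=0,ok=F), EMIT:-] out:-; bubbles=2
Tick 4: [PARSE:P3(v=5,ok=F), VALIDATE:-, TRANSFORM:P2(v=0,ok=F), EMIT:P1(v=0,ok=F)] out:-; bubbles=1
Tick 5: [PARSE:-, VALIDATE:P3(v=5,ok=F), TRANSFORM:-, EMIT:P2(v=0,ok=F)] out:P1(v=0); bubbles=2
Tick 6: [PARSE:-, VALIDATE:-, TRANSFORM:P3(v=0,ok=F), EMIT:-] out:P2(v=0); bubbles=3
Tick 7: [PARSE:P4(v=9,ok=F), VALIDATE:-, TRANSFORM:-, EMIT:P3(v=0,ok=F)] out:-; bubbles=2
Tick 8: [PARSE:-, VALIDATE:P4(v=9,ok=T), TRANSFORM:-, EMIT:-] out:P3(v=0); bubbles=3
Tick 9: [PARSE:-, VALIDATE:-, TRANSFORM:P4(v=27,ok=T), EMIT:-] out:-; bubbles=3
Tick 10: [PARSE:-, VALIDATE:-, TRANSFORM:-, EMIT:P4(v=27,ok=T)] out:-; bubbles=3
Tick 11: [PARSE:-, VALIDATE:-, TRANSFORM:-, EMIT:-] out:P4(v=27); bubbles=4
Total bubble-slots: 28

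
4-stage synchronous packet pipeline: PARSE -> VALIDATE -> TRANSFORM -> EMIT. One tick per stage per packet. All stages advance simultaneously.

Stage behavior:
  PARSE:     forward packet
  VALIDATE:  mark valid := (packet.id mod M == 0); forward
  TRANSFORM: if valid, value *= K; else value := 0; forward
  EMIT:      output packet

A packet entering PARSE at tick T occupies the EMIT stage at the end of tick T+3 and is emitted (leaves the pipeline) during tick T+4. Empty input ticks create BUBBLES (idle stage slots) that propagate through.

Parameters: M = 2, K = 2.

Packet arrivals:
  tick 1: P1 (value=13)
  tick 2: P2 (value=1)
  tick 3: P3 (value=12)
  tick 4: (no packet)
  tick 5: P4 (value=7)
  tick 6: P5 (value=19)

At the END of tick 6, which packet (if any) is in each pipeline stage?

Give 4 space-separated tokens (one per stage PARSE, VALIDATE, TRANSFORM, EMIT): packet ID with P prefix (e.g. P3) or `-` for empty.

Tick 1: [PARSE:P1(v=13,ok=F), VALIDATE:-, TRANSFORM:-, EMIT:-] out:-; in:P1
Tick 2: [PARSE:P2(v=1,ok=F), VALIDATE:P1(v=13,ok=F), TRANSFORM:-, EMIT:-] out:-; in:P2
Tick 3: [PARSE:P3(v=12,ok=F), VALIDATE:P2(v=1,ok=T), TRANSFORM:P1(v=0,ok=F), EMIT:-] out:-; in:P3
Tick 4: [PARSE:-, VALIDATE:P3(v=12,ok=F), TRANSFORM:P2(v=2,ok=T), EMIT:P1(v=0,ok=F)] out:-; in:-
Tick 5: [PARSE:P4(v=7,ok=F), VALIDATE:-, TRANSFORM:P3(v=0,ok=F), EMIT:P2(v=2,ok=T)] out:P1(v=0); in:P4
Tick 6: [PARSE:P5(v=19,ok=F), VALIDATE:P4(v=7,ok=T), TRANSFORM:-, EMIT:P3(v=0,ok=F)] out:P2(v=2); in:P5
At end of tick 6: ['P5', 'P4', '-', 'P3']

Answer: P5 P4 - P3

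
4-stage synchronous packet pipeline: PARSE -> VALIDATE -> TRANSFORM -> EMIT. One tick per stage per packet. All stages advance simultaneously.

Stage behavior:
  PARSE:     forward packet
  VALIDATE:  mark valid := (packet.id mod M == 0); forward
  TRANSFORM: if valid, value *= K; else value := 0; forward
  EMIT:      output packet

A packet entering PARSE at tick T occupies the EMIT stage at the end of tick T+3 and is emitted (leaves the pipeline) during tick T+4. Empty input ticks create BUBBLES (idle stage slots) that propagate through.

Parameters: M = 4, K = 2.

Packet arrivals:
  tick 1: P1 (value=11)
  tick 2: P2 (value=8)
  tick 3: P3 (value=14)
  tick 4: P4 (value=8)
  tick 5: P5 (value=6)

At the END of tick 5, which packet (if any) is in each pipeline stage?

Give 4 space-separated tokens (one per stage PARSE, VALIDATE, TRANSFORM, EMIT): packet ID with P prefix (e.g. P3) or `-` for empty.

Answer: P5 P4 P3 P2

Derivation:
Tick 1: [PARSE:P1(v=11,ok=F), VALIDATE:-, TRANSFORM:-, EMIT:-] out:-; in:P1
Tick 2: [PARSE:P2(v=8,ok=F), VALIDATE:P1(v=11,ok=F), TRANSFORM:-, EMIT:-] out:-; in:P2
Tick 3: [PARSE:P3(v=14,ok=F), VALIDATE:P2(v=8,ok=F), TRANSFORM:P1(v=0,ok=F), EMIT:-] out:-; in:P3
Tick 4: [PARSE:P4(v=8,ok=F), VALIDATE:P3(v=14,ok=F), TRANSFORM:P2(v=0,ok=F), EMIT:P1(v=0,ok=F)] out:-; in:P4
Tick 5: [PARSE:P5(v=6,ok=F), VALIDATE:P4(v=8,ok=T), TRANSFORM:P3(v=0,ok=F), EMIT:P2(v=0,ok=F)] out:P1(v=0); in:P5
At end of tick 5: ['P5', 'P4', 'P3', 'P2']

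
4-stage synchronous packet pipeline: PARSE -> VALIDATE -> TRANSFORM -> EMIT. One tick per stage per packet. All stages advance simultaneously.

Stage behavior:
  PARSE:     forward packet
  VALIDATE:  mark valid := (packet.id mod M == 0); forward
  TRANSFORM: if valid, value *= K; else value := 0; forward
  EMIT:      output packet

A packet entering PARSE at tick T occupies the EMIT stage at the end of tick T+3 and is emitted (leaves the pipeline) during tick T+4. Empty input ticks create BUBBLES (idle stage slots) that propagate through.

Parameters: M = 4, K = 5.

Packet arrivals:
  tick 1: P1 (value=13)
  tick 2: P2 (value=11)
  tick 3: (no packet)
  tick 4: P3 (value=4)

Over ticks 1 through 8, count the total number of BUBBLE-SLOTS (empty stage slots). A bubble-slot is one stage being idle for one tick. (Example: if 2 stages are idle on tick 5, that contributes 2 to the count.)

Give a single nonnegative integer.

Tick 1: [PARSE:P1(v=13,ok=F), VALIDATE:-, TRANSFORM:-, EMIT:-] out:-; bubbles=3
Tick 2: [PARSE:P2(v=11,ok=F), VALIDATE:P1(v=13,ok=F), TRANSFORM:-, EMIT:-] out:-; bubbles=2
Tick 3: [PARSE:-, VALIDATE:P2(v=11,ok=F), TRANSFORM:P1(v=0,ok=F), EMIT:-] out:-; bubbles=2
Tick 4: [PARSE:P3(v=4,ok=F), VALIDATE:-, TRANSFORM:P2(v=0,ok=F), EMIT:P1(v=0,ok=F)] out:-; bubbles=1
Tick 5: [PARSE:-, VALIDATE:P3(v=4,ok=F), TRANSFORM:-, EMIT:P2(v=0,ok=F)] out:P1(v=0); bubbles=2
Tick 6: [PARSE:-, VALIDATE:-, TRANSFORM:P3(v=0,ok=F), EMIT:-] out:P2(v=0); bubbles=3
Tick 7: [PARSE:-, VALIDATE:-, TRANSFORM:-, EMIT:P3(v=0,ok=F)] out:-; bubbles=3
Tick 8: [PARSE:-, VALIDATE:-, TRANSFORM:-, EMIT:-] out:P3(v=0); bubbles=4
Total bubble-slots: 20

Answer: 20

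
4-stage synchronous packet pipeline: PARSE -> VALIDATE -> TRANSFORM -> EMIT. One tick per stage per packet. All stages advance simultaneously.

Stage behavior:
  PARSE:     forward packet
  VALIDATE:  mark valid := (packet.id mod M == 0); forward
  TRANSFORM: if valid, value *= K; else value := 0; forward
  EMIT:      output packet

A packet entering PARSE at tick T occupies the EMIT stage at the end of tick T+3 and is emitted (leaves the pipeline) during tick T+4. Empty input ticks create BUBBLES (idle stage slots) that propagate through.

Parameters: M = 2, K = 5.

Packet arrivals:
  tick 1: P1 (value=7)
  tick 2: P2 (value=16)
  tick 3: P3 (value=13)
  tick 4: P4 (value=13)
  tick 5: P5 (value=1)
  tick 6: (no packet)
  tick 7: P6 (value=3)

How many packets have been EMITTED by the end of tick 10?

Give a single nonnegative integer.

Tick 1: [PARSE:P1(v=7,ok=F), VALIDATE:-, TRANSFORM:-, EMIT:-] out:-; in:P1
Tick 2: [PARSE:P2(v=16,ok=F), VALIDATE:P1(v=7,ok=F), TRANSFORM:-, EMIT:-] out:-; in:P2
Tick 3: [PARSE:P3(v=13,ok=F), VALIDATE:P2(v=16,ok=T), TRANSFORM:P1(v=0,ok=F), EMIT:-] out:-; in:P3
Tick 4: [PARSE:P4(v=13,ok=F), VALIDATE:P3(v=13,ok=F), TRANSFORM:P2(v=80,ok=T), EMIT:P1(v=0,ok=F)] out:-; in:P4
Tick 5: [PARSE:P5(v=1,ok=F), VALIDATE:P4(v=13,ok=T), TRANSFORM:P3(v=0,ok=F), EMIT:P2(v=80,ok=T)] out:P1(v=0); in:P5
Tick 6: [PARSE:-, VALIDATE:P5(v=1,ok=F), TRANSFORM:P4(v=65,ok=T), EMIT:P3(v=0,ok=F)] out:P2(v=80); in:-
Tick 7: [PARSE:P6(v=3,ok=F), VALIDATE:-, TRANSFORM:P5(v=0,ok=F), EMIT:P4(v=65,ok=T)] out:P3(v=0); in:P6
Tick 8: [PARSE:-, VALIDATE:P6(v=3,ok=T), TRANSFORM:-, EMIT:P5(v=0,ok=F)] out:P4(v=65); in:-
Tick 9: [PARSE:-, VALIDATE:-, TRANSFORM:P6(v=15,ok=T), EMIT:-] out:P5(v=0); in:-
Tick 10: [PARSE:-, VALIDATE:-, TRANSFORM:-, EMIT:P6(v=15,ok=T)] out:-; in:-
Emitted by tick 10: ['P1', 'P2', 'P3', 'P4', 'P5']

Answer: 5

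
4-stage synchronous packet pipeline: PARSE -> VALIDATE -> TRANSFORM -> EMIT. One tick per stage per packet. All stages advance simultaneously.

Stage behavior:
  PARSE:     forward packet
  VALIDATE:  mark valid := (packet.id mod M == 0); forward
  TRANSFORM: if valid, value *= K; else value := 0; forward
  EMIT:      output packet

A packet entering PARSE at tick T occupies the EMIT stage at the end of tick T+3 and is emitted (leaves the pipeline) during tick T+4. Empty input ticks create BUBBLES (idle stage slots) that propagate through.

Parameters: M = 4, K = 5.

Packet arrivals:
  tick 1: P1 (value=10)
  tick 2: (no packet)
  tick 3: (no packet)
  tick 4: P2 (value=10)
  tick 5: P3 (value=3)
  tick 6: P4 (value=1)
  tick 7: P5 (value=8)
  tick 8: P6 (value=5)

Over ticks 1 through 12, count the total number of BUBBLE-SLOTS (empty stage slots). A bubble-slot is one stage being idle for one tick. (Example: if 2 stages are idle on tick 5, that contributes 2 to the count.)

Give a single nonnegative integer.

Answer: 24

Derivation:
Tick 1: [PARSE:P1(v=10,ok=F), VALIDATE:-, TRANSFORM:-, EMIT:-] out:-; bubbles=3
Tick 2: [PARSE:-, VALIDATE:P1(v=10,ok=F), TRANSFORM:-, EMIT:-] out:-; bubbles=3
Tick 3: [PARSE:-, VALIDATE:-, TRANSFORM:P1(v=0,ok=F), EMIT:-] out:-; bubbles=3
Tick 4: [PARSE:P2(v=10,ok=F), VALIDATE:-, TRANSFORM:-, EMIT:P1(v=0,ok=F)] out:-; bubbles=2
Tick 5: [PARSE:P3(v=3,ok=F), VALIDATE:P2(v=10,ok=F), TRANSFORM:-, EMIT:-] out:P1(v=0); bubbles=2
Tick 6: [PARSE:P4(v=1,ok=F), VALIDATE:P3(v=3,ok=F), TRANSFORM:P2(v=0,ok=F), EMIT:-] out:-; bubbles=1
Tick 7: [PARSE:P5(v=8,ok=F), VALIDATE:P4(v=1,ok=T), TRANSFORM:P3(v=0,ok=F), EMIT:P2(v=0,ok=F)] out:-; bubbles=0
Tick 8: [PARSE:P6(v=5,ok=F), VALIDATE:P5(v=8,ok=F), TRANSFORM:P4(v=5,ok=T), EMIT:P3(v=0,ok=F)] out:P2(v=0); bubbles=0
Tick 9: [PARSE:-, VALIDATE:P6(v=5,ok=F), TRANSFORM:P5(v=0,ok=F), EMIT:P4(v=5,ok=T)] out:P3(v=0); bubbles=1
Tick 10: [PARSE:-, VALIDATE:-, TRANSFORM:P6(v=0,ok=F), EMIT:P5(v=0,ok=F)] out:P4(v=5); bubbles=2
Tick 11: [PARSE:-, VALIDATE:-, TRANSFORM:-, EMIT:P6(v=0,ok=F)] out:P5(v=0); bubbles=3
Tick 12: [PARSE:-, VALIDATE:-, TRANSFORM:-, EMIT:-] out:P6(v=0); bubbles=4
Total bubble-slots: 24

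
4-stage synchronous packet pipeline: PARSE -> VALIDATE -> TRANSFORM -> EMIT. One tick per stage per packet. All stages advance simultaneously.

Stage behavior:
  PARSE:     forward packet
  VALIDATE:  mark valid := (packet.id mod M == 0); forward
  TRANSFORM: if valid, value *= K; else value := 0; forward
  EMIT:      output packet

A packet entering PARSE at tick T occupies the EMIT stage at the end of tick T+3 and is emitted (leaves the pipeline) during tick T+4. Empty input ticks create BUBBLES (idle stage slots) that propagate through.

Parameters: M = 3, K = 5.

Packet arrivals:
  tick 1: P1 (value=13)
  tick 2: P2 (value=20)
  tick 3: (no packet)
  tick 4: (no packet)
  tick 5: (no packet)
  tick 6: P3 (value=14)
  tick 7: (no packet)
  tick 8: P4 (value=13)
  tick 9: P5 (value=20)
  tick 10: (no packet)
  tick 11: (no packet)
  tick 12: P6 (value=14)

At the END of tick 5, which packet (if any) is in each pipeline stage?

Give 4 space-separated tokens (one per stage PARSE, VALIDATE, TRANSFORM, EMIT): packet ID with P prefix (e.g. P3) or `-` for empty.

Tick 1: [PARSE:P1(v=13,ok=F), VALIDATE:-, TRANSFORM:-, EMIT:-] out:-; in:P1
Tick 2: [PARSE:P2(v=20,ok=F), VALIDATE:P1(v=13,ok=F), TRANSFORM:-, EMIT:-] out:-; in:P2
Tick 3: [PARSE:-, VALIDATE:P2(v=20,ok=F), TRANSFORM:P1(v=0,ok=F), EMIT:-] out:-; in:-
Tick 4: [PARSE:-, VALIDATE:-, TRANSFORM:P2(v=0,ok=F), EMIT:P1(v=0,ok=F)] out:-; in:-
Tick 5: [PARSE:-, VALIDATE:-, TRANSFORM:-, EMIT:P2(v=0,ok=F)] out:P1(v=0); in:-
At end of tick 5: ['-', '-', '-', 'P2']

Answer: - - - P2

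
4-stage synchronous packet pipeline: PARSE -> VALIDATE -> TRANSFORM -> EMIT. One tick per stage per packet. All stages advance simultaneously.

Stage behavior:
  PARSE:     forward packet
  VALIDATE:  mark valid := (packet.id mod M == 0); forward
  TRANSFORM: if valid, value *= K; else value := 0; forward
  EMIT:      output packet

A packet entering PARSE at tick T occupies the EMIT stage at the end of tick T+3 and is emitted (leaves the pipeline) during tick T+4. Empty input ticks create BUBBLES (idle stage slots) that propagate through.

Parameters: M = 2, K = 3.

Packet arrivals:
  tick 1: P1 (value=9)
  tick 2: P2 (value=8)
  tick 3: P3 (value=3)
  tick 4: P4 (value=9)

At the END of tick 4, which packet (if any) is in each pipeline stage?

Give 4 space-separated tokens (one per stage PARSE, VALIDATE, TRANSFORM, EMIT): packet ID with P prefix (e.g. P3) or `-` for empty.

Tick 1: [PARSE:P1(v=9,ok=F), VALIDATE:-, TRANSFORM:-, EMIT:-] out:-; in:P1
Tick 2: [PARSE:P2(v=8,ok=F), VALIDATE:P1(v=9,ok=F), TRANSFORM:-, EMIT:-] out:-; in:P2
Tick 3: [PARSE:P3(v=3,ok=F), VALIDATE:P2(v=8,ok=T), TRANSFORM:P1(v=0,ok=F), EMIT:-] out:-; in:P3
Tick 4: [PARSE:P4(v=9,ok=F), VALIDATE:P3(v=3,ok=F), TRANSFORM:P2(v=24,ok=T), EMIT:P1(v=0,ok=F)] out:-; in:P4
At end of tick 4: ['P4', 'P3', 'P2', 'P1']

Answer: P4 P3 P2 P1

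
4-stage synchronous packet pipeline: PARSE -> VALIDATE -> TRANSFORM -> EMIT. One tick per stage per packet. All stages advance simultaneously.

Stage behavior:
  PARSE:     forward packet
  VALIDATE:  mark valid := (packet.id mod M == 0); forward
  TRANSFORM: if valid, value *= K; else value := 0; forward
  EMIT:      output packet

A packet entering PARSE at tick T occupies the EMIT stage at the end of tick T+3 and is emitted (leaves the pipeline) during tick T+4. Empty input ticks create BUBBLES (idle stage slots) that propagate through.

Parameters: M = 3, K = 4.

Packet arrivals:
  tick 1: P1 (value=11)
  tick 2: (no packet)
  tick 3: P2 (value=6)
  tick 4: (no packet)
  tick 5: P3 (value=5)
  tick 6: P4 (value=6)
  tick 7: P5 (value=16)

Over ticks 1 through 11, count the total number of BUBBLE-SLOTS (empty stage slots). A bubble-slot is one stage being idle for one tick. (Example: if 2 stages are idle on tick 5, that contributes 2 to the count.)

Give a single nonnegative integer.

Tick 1: [PARSE:P1(v=11,ok=F), VALIDATE:-, TRANSFORM:-, EMIT:-] out:-; bubbles=3
Tick 2: [PARSE:-, VALIDATE:P1(v=11,ok=F), TRANSFORM:-, EMIT:-] out:-; bubbles=3
Tick 3: [PARSE:P2(v=6,ok=F), VALIDATE:-, TRANSFORM:P1(v=0,ok=F), EMIT:-] out:-; bubbles=2
Tick 4: [PARSE:-, VALIDATE:P2(v=6,ok=F), TRANSFORM:-, EMIT:P1(v=0,ok=F)] out:-; bubbles=2
Tick 5: [PARSE:P3(v=5,ok=F), VALIDATE:-, TRANSFORM:P2(v=0,ok=F), EMIT:-] out:P1(v=0); bubbles=2
Tick 6: [PARSE:P4(v=6,ok=F), VALIDATE:P3(v=5,ok=T), TRANSFORM:-, EMIT:P2(v=0,ok=F)] out:-; bubbles=1
Tick 7: [PARSE:P5(v=16,ok=F), VALIDATE:P4(v=6,ok=F), TRANSFORM:P3(v=20,ok=T), EMIT:-] out:P2(v=0); bubbles=1
Tick 8: [PARSE:-, VALIDATE:P5(v=16,ok=F), TRANSFORM:P4(v=0,ok=F), EMIT:P3(v=20,ok=T)] out:-; bubbles=1
Tick 9: [PARSE:-, VALIDATE:-, TRANSFORM:P5(v=0,ok=F), EMIT:P4(v=0,ok=F)] out:P3(v=20); bubbles=2
Tick 10: [PARSE:-, VALIDATE:-, TRANSFORM:-, EMIT:P5(v=0,ok=F)] out:P4(v=0); bubbles=3
Tick 11: [PARSE:-, VALIDATE:-, TRANSFORM:-, EMIT:-] out:P5(v=0); bubbles=4
Total bubble-slots: 24

Answer: 24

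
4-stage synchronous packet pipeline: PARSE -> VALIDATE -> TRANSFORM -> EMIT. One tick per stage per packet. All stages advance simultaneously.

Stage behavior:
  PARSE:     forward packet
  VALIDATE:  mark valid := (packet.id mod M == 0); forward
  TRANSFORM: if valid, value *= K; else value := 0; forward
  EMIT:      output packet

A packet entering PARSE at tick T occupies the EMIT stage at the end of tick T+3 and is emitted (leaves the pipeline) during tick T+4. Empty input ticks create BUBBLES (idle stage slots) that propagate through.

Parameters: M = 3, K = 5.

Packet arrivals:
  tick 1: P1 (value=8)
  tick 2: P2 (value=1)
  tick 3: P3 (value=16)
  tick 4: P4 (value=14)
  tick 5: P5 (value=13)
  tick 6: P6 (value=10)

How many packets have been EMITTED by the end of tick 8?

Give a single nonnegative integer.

Tick 1: [PARSE:P1(v=8,ok=F), VALIDATE:-, TRANSFORM:-, EMIT:-] out:-; in:P1
Tick 2: [PARSE:P2(v=1,ok=F), VALIDATE:P1(v=8,ok=F), TRANSFORM:-, EMIT:-] out:-; in:P2
Tick 3: [PARSE:P3(v=16,ok=F), VALIDATE:P2(v=1,ok=F), TRANSFORM:P1(v=0,ok=F), EMIT:-] out:-; in:P3
Tick 4: [PARSE:P4(v=14,ok=F), VALIDATE:P3(v=16,ok=T), TRANSFORM:P2(v=0,ok=F), EMIT:P1(v=0,ok=F)] out:-; in:P4
Tick 5: [PARSE:P5(v=13,ok=F), VALIDATE:P4(v=14,ok=F), TRANSFORM:P3(v=80,ok=T), EMIT:P2(v=0,ok=F)] out:P1(v=0); in:P5
Tick 6: [PARSE:P6(v=10,ok=F), VALIDATE:P5(v=13,ok=F), TRANSFORM:P4(v=0,ok=F), EMIT:P3(v=80,ok=T)] out:P2(v=0); in:P6
Tick 7: [PARSE:-, VALIDATE:P6(v=10,ok=T), TRANSFORM:P5(v=0,ok=F), EMIT:P4(v=0,ok=F)] out:P3(v=80); in:-
Tick 8: [PARSE:-, VALIDATE:-, TRANSFORM:P6(v=50,ok=T), EMIT:P5(v=0,ok=F)] out:P4(v=0); in:-
Emitted by tick 8: ['P1', 'P2', 'P3', 'P4']

Answer: 4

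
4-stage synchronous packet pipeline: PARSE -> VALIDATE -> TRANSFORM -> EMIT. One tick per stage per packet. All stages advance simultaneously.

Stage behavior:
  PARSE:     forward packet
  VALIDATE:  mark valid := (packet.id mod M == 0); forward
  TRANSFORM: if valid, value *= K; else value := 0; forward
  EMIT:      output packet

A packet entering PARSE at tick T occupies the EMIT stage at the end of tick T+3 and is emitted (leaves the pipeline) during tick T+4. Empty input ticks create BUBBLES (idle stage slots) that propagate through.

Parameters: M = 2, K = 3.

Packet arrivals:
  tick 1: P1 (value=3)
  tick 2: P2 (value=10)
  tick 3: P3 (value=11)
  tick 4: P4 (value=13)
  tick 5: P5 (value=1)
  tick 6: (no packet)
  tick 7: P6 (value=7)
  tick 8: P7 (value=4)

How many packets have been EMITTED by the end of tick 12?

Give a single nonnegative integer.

Answer: 7

Derivation:
Tick 1: [PARSE:P1(v=3,ok=F), VALIDATE:-, TRANSFORM:-, EMIT:-] out:-; in:P1
Tick 2: [PARSE:P2(v=10,ok=F), VALIDATE:P1(v=3,ok=F), TRANSFORM:-, EMIT:-] out:-; in:P2
Tick 3: [PARSE:P3(v=11,ok=F), VALIDATE:P2(v=10,ok=T), TRANSFORM:P1(v=0,ok=F), EMIT:-] out:-; in:P3
Tick 4: [PARSE:P4(v=13,ok=F), VALIDATE:P3(v=11,ok=F), TRANSFORM:P2(v=30,ok=T), EMIT:P1(v=0,ok=F)] out:-; in:P4
Tick 5: [PARSE:P5(v=1,ok=F), VALIDATE:P4(v=13,ok=T), TRANSFORM:P3(v=0,ok=F), EMIT:P2(v=30,ok=T)] out:P1(v=0); in:P5
Tick 6: [PARSE:-, VALIDATE:P5(v=1,ok=F), TRANSFORM:P4(v=39,ok=T), EMIT:P3(v=0,ok=F)] out:P2(v=30); in:-
Tick 7: [PARSE:P6(v=7,ok=F), VALIDATE:-, TRANSFORM:P5(v=0,ok=F), EMIT:P4(v=39,ok=T)] out:P3(v=0); in:P6
Tick 8: [PARSE:P7(v=4,ok=F), VALIDATE:P6(v=7,ok=T), TRANSFORM:-, EMIT:P5(v=0,ok=F)] out:P4(v=39); in:P7
Tick 9: [PARSE:-, VALIDATE:P7(v=4,ok=F), TRANSFORM:P6(v=21,ok=T), EMIT:-] out:P5(v=0); in:-
Tick 10: [PARSE:-, VALIDATE:-, TRANSFORM:P7(v=0,ok=F), EMIT:P6(v=21,ok=T)] out:-; in:-
Tick 11: [PARSE:-, VALIDATE:-, TRANSFORM:-, EMIT:P7(v=0,ok=F)] out:P6(v=21); in:-
Tick 12: [PARSE:-, VALIDATE:-, TRANSFORM:-, EMIT:-] out:P7(v=0); in:-
Emitted by tick 12: ['P1', 'P2', 'P3', 'P4', 'P5', 'P6', 'P7']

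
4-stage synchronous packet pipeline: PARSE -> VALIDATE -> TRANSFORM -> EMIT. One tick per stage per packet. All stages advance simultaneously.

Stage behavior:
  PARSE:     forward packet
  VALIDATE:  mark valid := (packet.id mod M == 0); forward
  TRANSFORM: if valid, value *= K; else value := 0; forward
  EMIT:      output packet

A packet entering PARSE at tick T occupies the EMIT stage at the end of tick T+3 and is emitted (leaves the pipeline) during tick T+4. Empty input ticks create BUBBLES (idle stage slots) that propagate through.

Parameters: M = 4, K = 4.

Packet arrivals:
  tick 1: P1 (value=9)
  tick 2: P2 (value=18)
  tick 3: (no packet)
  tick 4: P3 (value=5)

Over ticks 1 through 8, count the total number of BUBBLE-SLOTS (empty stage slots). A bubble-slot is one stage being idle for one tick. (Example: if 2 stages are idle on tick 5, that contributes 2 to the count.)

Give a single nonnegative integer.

Answer: 20

Derivation:
Tick 1: [PARSE:P1(v=9,ok=F), VALIDATE:-, TRANSFORM:-, EMIT:-] out:-; bubbles=3
Tick 2: [PARSE:P2(v=18,ok=F), VALIDATE:P1(v=9,ok=F), TRANSFORM:-, EMIT:-] out:-; bubbles=2
Tick 3: [PARSE:-, VALIDATE:P2(v=18,ok=F), TRANSFORM:P1(v=0,ok=F), EMIT:-] out:-; bubbles=2
Tick 4: [PARSE:P3(v=5,ok=F), VALIDATE:-, TRANSFORM:P2(v=0,ok=F), EMIT:P1(v=0,ok=F)] out:-; bubbles=1
Tick 5: [PARSE:-, VALIDATE:P3(v=5,ok=F), TRANSFORM:-, EMIT:P2(v=0,ok=F)] out:P1(v=0); bubbles=2
Tick 6: [PARSE:-, VALIDATE:-, TRANSFORM:P3(v=0,ok=F), EMIT:-] out:P2(v=0); bubbles=3
Tick 7: [PARSE:-, VALIDATE:-, TRANSFORM:-, EMIT:P3(v=0,ok=F)] out:-; bubbles=3
Tick 8: [PARSE:-, VALIDATE:-, TRANSFORM:-, EMIT:-] out:P3(v=0); bubbles=4
Total bubble-slots: 20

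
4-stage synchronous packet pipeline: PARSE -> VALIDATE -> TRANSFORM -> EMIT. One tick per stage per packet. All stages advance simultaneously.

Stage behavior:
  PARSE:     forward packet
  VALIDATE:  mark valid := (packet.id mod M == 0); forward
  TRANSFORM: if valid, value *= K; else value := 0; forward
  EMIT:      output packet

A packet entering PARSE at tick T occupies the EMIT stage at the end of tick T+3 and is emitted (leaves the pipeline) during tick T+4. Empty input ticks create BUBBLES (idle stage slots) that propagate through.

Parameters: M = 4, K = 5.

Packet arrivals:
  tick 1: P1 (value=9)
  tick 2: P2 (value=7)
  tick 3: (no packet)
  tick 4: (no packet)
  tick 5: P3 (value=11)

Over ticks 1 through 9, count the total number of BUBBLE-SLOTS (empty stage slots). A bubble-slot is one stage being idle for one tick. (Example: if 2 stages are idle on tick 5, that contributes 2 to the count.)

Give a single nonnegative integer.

Answer: 24

Derivation:
Tick 1: [PARSE:P1(v=9,ok=F), VALIDATE:-, TRANSFORM:-, EMIT:-] out:-; bubbles=3
Tick 2: [PARSE:P2(v=7,ok=F), VALIDATE:P1(v=9,ok=F), TRANSFORM:-, EMIT:-] out:-; bubbles=2
Tick 3: [PARSE:-, VALIDATE:P2(v=7,ok=F), TRANSFORM:P1(v=0,ok=F), EMIT:-] out:-; bubbles=2
Tick 4: [PARSE:-, VALIDATE:-, TRANSFORM:P2(v=0,ok=F), EMIT:P1(v=0,ok=F)] out:-; bubbles=2
Tick 5: [PARSE:P3(v=11,ok=F), VALIDATE:-, TRANSFORM:-, EMIT:P2(v=0,ok=F)] out:P1(v=0); bubbles=2
Tick 6: [PARSE:-, VALIDATE:P3(v=11,ok=F), TRANSFORM:-, EMIT:-] out:P2(v=0); bubbles=3
Tick 7: [PARSE:-, VALIDATE:-, TRANSFORM:P3(v=0,ok=F), EMIT:-] out:-; bubbles=3
Tick 8: [PARSE:-, VALIDATE:-, TRANSFORM:-, EMIT:P3(v=0,ok=F)] out:-; bubbles=3
Tick 9: [PARSE:-, VALIDATE:-, TRANSFORM:-, EMIT:-] out:P3(v=0); bubbles=4
Total bubble-slots: 24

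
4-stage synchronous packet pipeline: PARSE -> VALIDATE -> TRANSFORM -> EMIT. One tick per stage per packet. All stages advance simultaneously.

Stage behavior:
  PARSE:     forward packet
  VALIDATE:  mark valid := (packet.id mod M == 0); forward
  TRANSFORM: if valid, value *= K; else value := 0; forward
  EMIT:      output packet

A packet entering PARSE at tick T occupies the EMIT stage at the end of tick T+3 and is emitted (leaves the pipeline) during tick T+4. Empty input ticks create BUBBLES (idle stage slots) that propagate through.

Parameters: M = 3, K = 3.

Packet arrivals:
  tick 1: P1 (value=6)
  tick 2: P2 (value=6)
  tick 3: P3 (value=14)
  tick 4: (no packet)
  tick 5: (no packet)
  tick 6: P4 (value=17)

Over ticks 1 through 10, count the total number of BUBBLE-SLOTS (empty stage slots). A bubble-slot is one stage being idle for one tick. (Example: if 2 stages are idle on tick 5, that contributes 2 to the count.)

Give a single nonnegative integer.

Tick 1: [PARSE:P1(v=6,ok=F), VALIDATE:-, TRANSFORM:-, EMIT:-] out:-; bubbles=3
Tick 2: [PARSE:P2(v=6,ok=F), VALIDATE:P1(v=6,ok=F), TRANSFORM:-, EMIT:-] out:-; bubbles=2
Tick 3: [PARSE:P3(v=14,ok=F), VALIDATE:P2(v=6,ok=F), TRANSFORM:P1(v=0,ok=F), EMIT:-] out:-; bubbles=1
Tick 4: [PARSE:-, VALIDATE:P3(v=14,ok=T), TRANSFORM:P2(v=0,ok=F), EMIT:P1(v=0,ok=F)] out:-; bubbles=1
Tick 5: [PARSE:-, VALIDATE:-, TRANSFORM:P3(v=42,ok=T), EMIT:P2(v=0,ok=F)] out:P1(v=0); bubbles=2
Tick 6: [PARSE:P4(v=17,ok=F), VALIDATE:-, TRANSFORM:-, EMIT:P3(v=42,ok=T)] out:P2(v=0); bubbles=2
Tick 7: [PARSE:-, VALIDATE:P4(v=17,ok=F), TRANSFORM:-, EMIT:-] out:P3(v=42); bubbles=3
Tick 8: [PARSE:-, VALIDATE:-, TRANSFORM:P4(v=0,ok=F), EMIT:-] out:-; bubbles=3
Tick 9: [PARSE:-, VALIDATE:-, TRANSFORM:-, EMIT:P4(v=0,ok=F)] out:-; bubbles=3
Tick 10: [PARSE:-, VALIDATE:-, TRANSFORM:-, EMIT:-] out:P4(v=0); bubbles=4
Total bubble-slots: 24

Answer: 24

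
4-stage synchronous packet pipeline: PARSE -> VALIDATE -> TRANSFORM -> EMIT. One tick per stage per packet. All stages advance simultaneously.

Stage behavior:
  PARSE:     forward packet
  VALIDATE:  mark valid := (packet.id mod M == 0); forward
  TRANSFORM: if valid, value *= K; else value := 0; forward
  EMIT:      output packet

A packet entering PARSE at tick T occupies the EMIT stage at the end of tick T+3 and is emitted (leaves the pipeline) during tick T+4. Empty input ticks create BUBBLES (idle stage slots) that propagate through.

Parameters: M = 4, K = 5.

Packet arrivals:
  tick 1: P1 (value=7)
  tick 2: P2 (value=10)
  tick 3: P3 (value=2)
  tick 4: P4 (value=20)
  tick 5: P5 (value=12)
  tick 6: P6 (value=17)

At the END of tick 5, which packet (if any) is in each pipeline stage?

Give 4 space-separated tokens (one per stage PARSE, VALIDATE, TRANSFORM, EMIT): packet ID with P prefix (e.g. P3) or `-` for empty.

Answer: P5 P4 P3 P2

Derivation:
Tick 1: [PARSE:P1(v=7,ok=F), VALIDATE:-, TRANSFORM:-, EMIT:-] out:-; in:P1
Tick 2: [PARSE:P2(v=10,ok=F), VALIDATE:P1(v=7,ok=F), TRANSFORM:-, EMIT:-] out:-; in:P2
Tick 3: [PARSE:P3(v=2,ok=F), VALIDATE:P2(v=10,ok=F), TRANSFORM:P1(v=0,ok=F), EMIT:-] out:-; in:P3
Tick 4: [PARSE:P4(v=20,ok=F), VALIDATE:P3(v=2,ok=F), TRANSFORM:P2(v=0,ok=F), EMIT:P1(v=0,ok=F)] out:-; in:P4
Tick 5: [PARSE:P5(v=12,ok=F), VALIDATE:P4(v=20,ok=T), TRANSFORM:P3(v=0,ok=F), EMIT:P2(v=0,ok=F)] out:P1(v=0); in:P5
At end of tick 5: ['P5', 'P4', 'P3', 'P2']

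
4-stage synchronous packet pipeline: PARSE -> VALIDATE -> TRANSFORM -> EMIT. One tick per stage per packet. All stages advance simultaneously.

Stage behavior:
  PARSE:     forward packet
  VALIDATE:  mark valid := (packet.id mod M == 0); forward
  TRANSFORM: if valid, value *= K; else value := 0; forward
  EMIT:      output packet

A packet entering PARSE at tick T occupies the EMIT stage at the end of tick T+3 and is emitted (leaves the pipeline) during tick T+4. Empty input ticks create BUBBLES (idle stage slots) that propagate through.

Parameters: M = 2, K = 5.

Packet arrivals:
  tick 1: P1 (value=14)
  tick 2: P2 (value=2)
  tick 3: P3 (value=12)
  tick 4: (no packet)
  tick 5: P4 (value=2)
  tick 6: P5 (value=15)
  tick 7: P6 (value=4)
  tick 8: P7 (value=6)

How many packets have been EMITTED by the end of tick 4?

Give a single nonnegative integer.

Answer: 0

Derivation:
Tick 1: [PARSE:P1(v=14,ok=F), VALIDATE:-, TRANSFORM:-, EMIT:-] out:-; in:P1
Tick 2: [PARSE:P2(v=2,ok=F), VALIDATE:P1(v=14,ok=F), TRANSFORM:-, EMIT:-] out:-; in:P2
Tick 3: [PARSE:P3(v=12,ok=F), VALIDATE:P2(v=2,ok=T), TRANSFORM:P1(v=0,ok=F), EMIT:-] out:-; in:P3
Tick 4: [PARSE:-, VALIDATE:P3(v=12,ok=F), TRANSFORM:P2(v=10,ok=T), EMIT:P1(v=0,ok=F)] out:-; in:-
Emitted by tick 4: []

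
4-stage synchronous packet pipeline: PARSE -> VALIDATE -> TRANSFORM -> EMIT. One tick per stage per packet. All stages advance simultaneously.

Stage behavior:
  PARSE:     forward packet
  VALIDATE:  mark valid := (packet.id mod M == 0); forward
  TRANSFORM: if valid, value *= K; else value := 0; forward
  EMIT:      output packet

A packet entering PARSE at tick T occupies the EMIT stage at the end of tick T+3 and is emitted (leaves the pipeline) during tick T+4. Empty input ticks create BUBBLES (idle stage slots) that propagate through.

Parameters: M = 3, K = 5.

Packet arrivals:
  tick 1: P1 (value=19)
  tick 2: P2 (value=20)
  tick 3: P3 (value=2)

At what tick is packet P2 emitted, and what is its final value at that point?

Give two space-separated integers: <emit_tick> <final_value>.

Answer: 6 0

Derivation:
Tick 1: [PARSE:P1(v=19,ok=F), VALIDATE:-, TRANSFORM:-, EMIT:-] out:-; in:P1
Tick 2: [PARSE:P2(v=20,ok=F), VALIDATE:P1(v=19,ok=F), TRANSFORM:-, EMIT:-] out:-; in:P2
Tick 3: [PARSE:P3(v=2,ok=F), VALIDATE:P2(v=20,ok=F), TRANSFORM:P1(v=0,ok=F), EMIT:-] out:-; in:P3
Tick 4: [PARSE:-, VALIDATE:P3(v=2,ok=T), TRANSFORM:P2(v=0,ok=F), EMIT:P1(v=0,ok=F)] out:-; in:-
Tick 5: [PARSE:-, VALIDATE:-, TRANSFORM:P3(v=10,ok=T), EMIT:P2(v=0,ok=F)] out:P1(v=0); in:-
Tick 6: [PARSE:-, VALIDATE:-, TRANSFORM:-, EMIT:P3(v=10,ok=T)] out:P2(v=0); in:-
Tick 7: [PARSE:-, VALIDATE:-, TRANSFORM:-, EMIT:-] out:P3(v=10); in:-
P2: arrives tick 2, valid=False (id=2, id%3=2), emit tick 6, final value 0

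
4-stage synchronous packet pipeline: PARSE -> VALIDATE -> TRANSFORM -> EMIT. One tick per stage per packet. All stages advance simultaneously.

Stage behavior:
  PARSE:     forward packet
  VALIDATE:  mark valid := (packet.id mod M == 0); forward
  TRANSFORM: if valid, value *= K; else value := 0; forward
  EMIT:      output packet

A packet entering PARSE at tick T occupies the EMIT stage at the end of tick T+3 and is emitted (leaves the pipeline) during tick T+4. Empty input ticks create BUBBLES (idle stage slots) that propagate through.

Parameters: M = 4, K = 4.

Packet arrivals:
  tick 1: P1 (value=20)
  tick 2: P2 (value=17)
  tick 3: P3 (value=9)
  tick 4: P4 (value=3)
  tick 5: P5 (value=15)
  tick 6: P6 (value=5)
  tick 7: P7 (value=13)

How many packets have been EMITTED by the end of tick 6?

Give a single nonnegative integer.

Answer: 2

Derivation:
Tick 1: [PARSE:P1(v=20,ok=F), VALIDATE:-, TRANSFORM:-, EMIT:-] out:-; in:P1
Tick 2: [PARSE:P2(v=17,ok=F), VALIDATE:P1(v=20,ok=F), TRANSFORM:-, EMIT:-] out:-; in:P2
Tick 3: [PARSE:P3(v=9,ok=F), VALIDATE:P2(v=17,ok=F), TRANSFORM:P1(v=0,ok=F), EMIT:-] out:-; in:P3
Tick 4: [PARSE:P4(v=3,ok=F), VALIDATE:P3(v=9,ok=F), TRANSFORM:P2(v=0,ok=F), EMIT:P1(v=0,ok=F)] out:-; in:P4
Tick 5: [PARSE:P5(v=15,ok=F), VALIDATE:P4(v=3,ok=T), TRANSFORM:P3(v=0,ok=F), EMIT:P2(v=0,ok=F)] out:P1(v=0); in:P5
Tick 6: [PARSE:P6(v=5,ok=F), VALIDATE:P5(v=15,ok=F), TRANSFORM:P4(v=12,ok=T), EMIT:P3(v=0,ok=F)] out:P2(v=0); in:P6
Emitted by tick 6: ['P1', 'P2']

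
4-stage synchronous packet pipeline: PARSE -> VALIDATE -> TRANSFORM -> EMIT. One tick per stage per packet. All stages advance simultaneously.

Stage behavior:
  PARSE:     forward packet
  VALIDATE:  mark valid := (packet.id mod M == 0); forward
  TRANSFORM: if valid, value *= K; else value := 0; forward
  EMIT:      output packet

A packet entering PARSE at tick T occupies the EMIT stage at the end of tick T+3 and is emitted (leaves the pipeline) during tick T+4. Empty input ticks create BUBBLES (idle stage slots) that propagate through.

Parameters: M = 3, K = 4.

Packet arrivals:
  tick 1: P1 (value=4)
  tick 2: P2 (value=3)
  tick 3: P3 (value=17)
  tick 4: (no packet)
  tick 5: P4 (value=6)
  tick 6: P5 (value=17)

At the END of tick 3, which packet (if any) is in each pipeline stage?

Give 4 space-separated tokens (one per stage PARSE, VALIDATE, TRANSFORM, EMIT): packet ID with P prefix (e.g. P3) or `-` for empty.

Tick 1: [PARSE:P1(v=4,ok=F), VALIDATE:-, TRANSFORM:-, EMIT:-] out:-; in:P1
Tick 2: [PARSE:P2(v=3,ok=F), VALIDATE:P1(v=4,ok=F), TRANSFORM:-, EMIT:-] out:-; in:P2
Tick 3: [PARSE:P3(v=17,ok=F), VALIDATE:P2(v=3,ok=F), TRANSFORM:P1(v=0,ok=F), EMIT:-] out:-; in:P3
At end of tick 3: ['P3', 'P2', 'P1', '-']

Answer: P3 P2 P1 -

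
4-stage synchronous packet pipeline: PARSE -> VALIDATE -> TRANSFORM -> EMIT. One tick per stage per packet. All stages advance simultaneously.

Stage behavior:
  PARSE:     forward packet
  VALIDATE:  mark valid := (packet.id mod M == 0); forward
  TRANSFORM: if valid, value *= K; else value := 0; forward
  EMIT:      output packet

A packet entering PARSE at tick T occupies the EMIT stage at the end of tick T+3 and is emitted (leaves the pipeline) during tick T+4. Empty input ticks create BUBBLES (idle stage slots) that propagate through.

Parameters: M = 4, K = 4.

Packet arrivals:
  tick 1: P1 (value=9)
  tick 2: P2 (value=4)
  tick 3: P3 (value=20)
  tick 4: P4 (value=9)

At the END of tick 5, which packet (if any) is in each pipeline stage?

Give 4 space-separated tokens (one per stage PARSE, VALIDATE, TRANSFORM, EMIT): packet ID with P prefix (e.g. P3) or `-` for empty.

Tick 1: [PARSE:P1(v=9,ok=F), VALIDATE:-, TRANSFORM:-, EMIT:-] out:-; in:P1
Tick 2: [PARSE:P2(v=4,ok=F), VALIDATE:P1(v=9,ok=F), TRANSFORM:-, EMIT:-] out:-; in:P2
Tick 3: [PARSE:P3(v=20,ok=F), VALIDATE:P2(v=4,ok=F), TRANSFORM:P1(v=0,ok=F), EMIT:-] out:-; in:P3
Tick 4: [PARSE:P4(v=9,ok=F), VALIDATE:P3(v=20,ok=F), TRANSFORM:P2(v=0,ok=F), EMIT:P1(v=0,ok=F)] out:-; in:P4
Tick 5: [PARSE:-, VALIDATE:P4(v=9,ok=T), TRANSFORM:P3(v=0,ok=F), EMIT:P2(v=0,ok=F)] out:P1(v=0); in:-
At end of tick 5: ['-', 'P4', 'P3', 'P2']

Answer: - P4 P3 P2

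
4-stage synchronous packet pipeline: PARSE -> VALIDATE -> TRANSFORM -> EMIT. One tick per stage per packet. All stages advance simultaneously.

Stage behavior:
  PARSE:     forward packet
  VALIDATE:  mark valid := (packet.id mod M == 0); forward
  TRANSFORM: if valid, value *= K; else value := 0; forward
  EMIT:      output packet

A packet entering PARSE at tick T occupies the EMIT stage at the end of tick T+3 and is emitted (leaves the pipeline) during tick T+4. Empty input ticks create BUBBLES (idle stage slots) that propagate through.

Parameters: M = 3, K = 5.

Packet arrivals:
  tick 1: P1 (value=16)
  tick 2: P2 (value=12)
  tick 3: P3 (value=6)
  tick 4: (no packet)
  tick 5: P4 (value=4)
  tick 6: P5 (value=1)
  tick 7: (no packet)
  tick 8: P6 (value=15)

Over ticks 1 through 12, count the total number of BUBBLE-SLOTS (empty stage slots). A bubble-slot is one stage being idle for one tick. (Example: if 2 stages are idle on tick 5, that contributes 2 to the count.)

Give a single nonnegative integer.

Answer: 24

Derivation:
Tick 1: [PARSE:P1(v=16,ok=F), VALIDATE:-, TRANSFORM:-, EMIT:-] out:-; bubbles=3
Tick 2: [PARSE:P2(v=12,ok=F), VALIDATE:P1(v=16,ok=F), TRANSFORM:-, EMIT:-] out:-; bubbles=2
Tick 3: [PARSE:P3(v=6,ok=F), VALIDATE:P2(v=12,ok=F), TRANSFORM:P1(v=0,ok=F), EMIT:-] out:-; bubbles=1
Tick 4: [PARSE:-, VALIDATE:P3(v=6,ok=T), TRANSFORM:P2(v=0,ok=F), EMIT:P1(v=0,ok=F)] out:-; bubbles=1
Tick 5: [PARSE:P4(v=4,ok=F), VALIDATE:-, TRANSFORM:P3(v=30,ok=T), EMIT:P2(v=0,ok=F)] out:P1(v=0); bubbles=1
Tick 6: [PARSE:P5(v=1,ok=F), VALIDATE:P4(v=4,ok=F), TRANSFORM:-, EMIT:P3(v=30,ok=T)] out:P2(v=0); bubbles=1
Tick 7: [PARSE:-, VALIDATE:P5(v=1,ok=F), TRANSFORM:P4(v=0,ok=F), EMIT:-] out:P3(v=30); bubbles=2
Tick 8: [PARSE:P6(v=15,ok=F), VALIDATE:-, TRANSFORM:P5(v=0,ok=F), EMIT:P4(v=0,ok=F)] out:-; bubbles=1
Tick 9: [PARSE:-, VALIDATE:P6(v=15,ok=T), TRANSFORM:-, EMIT:P5(v=0,ok=F)] out:P4(v=0); bubbles=2
Tick 10: [PARSE:-, VALIDATE:-, TRANSFORM:P6(v=75,ok=T), EMIT:-] out:P5(v=0); bubbles=3
Tick 11: [PARSE:-, VALIDATE:-, TRANSFORM:-, EMIT:P6(v=75,ok=T)] out:-; bubbles=3
Tick 12: [PARSE:-, VALIDATE:-, TRANSFORM:-, EMIT:-] out:P6(v=75); bubbles=4
Total bubble-slots: 24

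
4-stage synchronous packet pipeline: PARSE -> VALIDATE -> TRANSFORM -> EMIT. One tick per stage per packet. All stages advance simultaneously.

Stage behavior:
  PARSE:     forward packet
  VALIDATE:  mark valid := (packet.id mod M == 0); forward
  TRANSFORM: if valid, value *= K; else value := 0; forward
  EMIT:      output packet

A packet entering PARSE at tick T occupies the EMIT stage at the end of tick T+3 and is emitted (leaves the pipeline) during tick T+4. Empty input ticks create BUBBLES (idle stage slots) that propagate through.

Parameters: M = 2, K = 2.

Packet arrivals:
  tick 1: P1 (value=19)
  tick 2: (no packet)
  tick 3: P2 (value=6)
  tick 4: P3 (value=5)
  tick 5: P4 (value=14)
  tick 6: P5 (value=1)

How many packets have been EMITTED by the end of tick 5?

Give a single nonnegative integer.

Tick 1: [PARSE:P1(v=19,ok=F), VALIDATE:-, TRANSFORM:-, EMIT:-] out:-; in:P1
Tick 2: [PARSE:-, VALIDATE:P1(v=19,ok=F), TRANSFORM:-, EMIT:-] out:-; in:-
Tick 3: [PARSE:P2(v=6,ok=F), VALIDATE:-, TRANSFORM:P1(v=0,ok=F), EMIT:-] out:-; in:P2
Tick 4: [PARSE:P3(v=5,ok=F), VALIDATE:P2(v=6,ok=T), TRANSFORM:-, EMIT:P1(v=0,ok=F)] out:-; in:P3
Tick 5: [PARSE:P4(v=14,ok=F), VALIDATE:P3(v=5,ok=F), TRANSFORM:P2(v=12,ok=T), EMIT:-] out:P1(v=0); in:P4
Emitted by tick 5: ['P1']

Answer: 1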